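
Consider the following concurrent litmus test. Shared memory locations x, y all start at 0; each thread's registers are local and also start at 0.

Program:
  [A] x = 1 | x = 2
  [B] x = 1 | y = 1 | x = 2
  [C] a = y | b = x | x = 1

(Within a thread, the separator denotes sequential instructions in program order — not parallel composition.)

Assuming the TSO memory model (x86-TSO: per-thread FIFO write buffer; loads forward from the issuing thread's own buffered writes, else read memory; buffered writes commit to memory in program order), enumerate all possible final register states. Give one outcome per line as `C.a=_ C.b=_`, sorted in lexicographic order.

C.a=0 C.b=0
C.a=0 C.b=1
C.a=0 C.b=2
C.a=1 C.b=1
C.a=1 C.b=2

outcome vector order: (C.a,C.b)
|TSO outcomes| = 5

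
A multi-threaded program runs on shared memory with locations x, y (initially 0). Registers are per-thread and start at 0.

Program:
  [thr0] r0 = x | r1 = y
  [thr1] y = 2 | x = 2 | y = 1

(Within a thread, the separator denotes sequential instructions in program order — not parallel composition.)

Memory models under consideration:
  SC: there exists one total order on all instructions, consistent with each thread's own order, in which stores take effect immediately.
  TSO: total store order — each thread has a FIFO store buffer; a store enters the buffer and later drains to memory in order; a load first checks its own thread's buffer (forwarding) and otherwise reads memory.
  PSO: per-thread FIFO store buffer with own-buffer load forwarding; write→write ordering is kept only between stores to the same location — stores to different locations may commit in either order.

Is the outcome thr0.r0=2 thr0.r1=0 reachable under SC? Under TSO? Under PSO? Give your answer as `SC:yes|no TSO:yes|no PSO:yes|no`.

outcome vector order: (thr0.r0,thr0.r1)
SC: 5 outcomes — {(0,0), (0,1), (0,2), (2,1), (2,2)}
TSO: 5 outcomes — {(0,0), (0,1), (0,2), (2,1), (2,2)}
PSO: 6 outcomes — {(0,0), (0,1), (0,2), (2,0), (2,1), (2,2)}
target (2,0) ∈ {PSO}

SC:no TSO:no PSO:yes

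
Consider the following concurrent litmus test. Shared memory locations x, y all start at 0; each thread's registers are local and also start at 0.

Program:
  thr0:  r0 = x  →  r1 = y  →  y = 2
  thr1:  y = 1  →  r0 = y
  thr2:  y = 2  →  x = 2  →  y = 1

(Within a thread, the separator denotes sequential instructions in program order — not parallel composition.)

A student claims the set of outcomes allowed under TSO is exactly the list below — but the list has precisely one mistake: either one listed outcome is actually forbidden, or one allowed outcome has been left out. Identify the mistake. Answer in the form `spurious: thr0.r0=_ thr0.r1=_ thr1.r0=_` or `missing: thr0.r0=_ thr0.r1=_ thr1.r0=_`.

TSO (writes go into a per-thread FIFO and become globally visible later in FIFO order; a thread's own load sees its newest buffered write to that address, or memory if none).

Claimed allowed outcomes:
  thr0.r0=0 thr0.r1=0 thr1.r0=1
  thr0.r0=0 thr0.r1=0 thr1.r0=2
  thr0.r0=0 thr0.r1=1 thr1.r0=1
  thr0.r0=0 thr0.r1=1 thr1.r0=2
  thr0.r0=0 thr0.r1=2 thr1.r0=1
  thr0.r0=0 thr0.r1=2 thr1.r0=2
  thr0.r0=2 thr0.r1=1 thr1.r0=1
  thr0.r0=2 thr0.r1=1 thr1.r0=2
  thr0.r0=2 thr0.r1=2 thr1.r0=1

outcome vector order: (thr0.r0,thr0.r1,thr1.r0)
TSO (10): <0 0 1> <0 0 2> <0 1 1> <0 1 2> <0 2 1> <0 2 2> <2 1 1> <2 1 2> <2 2 1> <2 2 2>
TSO∖claimed = {<2 2 2>}

missing: thr0.r0=2 thr0.r1=2 thr1.r0=2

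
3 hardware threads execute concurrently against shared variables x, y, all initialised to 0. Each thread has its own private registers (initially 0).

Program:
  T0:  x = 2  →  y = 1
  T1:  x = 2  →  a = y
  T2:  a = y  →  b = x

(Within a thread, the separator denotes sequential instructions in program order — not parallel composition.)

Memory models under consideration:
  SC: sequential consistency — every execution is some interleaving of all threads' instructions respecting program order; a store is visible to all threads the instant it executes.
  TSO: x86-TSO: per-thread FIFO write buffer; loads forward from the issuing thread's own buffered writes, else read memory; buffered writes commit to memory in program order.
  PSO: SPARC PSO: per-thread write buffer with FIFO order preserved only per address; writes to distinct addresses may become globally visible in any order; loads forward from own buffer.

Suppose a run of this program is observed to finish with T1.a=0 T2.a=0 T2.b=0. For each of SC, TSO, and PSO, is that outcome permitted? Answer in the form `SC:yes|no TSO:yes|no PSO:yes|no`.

outcome vector order: (T1.a,T2.a,T2.b)
SC: 6 outcomes — {0/0/0 0/0/2 0/1/2 1/0/0 1/0/2 1/1/2}
TSO: 6 outcomes — {0/0/0 0/0/2 0/1/2 1/0/0 1/0/2 1/1/2}
PSO: 8 outcomes — {0/0/0 0/0/2 0/1/0 0/1/2 1/0/0 1/0/2 1/1/0 1/1/2}
target 0/0/0 ∈ {SC,TSO,PSO}

SC:yes TSO:yes PSO:yes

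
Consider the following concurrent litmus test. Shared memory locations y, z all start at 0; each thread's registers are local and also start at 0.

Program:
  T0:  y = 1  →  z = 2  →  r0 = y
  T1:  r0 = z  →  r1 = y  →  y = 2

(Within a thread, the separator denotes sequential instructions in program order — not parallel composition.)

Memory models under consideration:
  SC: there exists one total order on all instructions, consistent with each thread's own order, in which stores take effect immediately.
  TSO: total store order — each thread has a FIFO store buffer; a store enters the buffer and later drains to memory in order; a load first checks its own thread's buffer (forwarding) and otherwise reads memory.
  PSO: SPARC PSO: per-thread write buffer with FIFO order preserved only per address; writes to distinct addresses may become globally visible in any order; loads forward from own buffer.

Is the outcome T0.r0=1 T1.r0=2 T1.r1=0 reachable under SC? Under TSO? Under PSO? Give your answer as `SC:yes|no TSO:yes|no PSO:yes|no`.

outcome vector order: (T0.r0,T1.r0,T1.r1)
under SC → 1/0/0; 1/0/1; 1/2/1; 2/0/0; 2/0/1; 2/2/1
under TSO → 1/0/0; 1/0/1; 1/2/1; 2/0/0; 2/0/1; 2/2/1
under PSO → 1/0/0; 1/0/1; 1/2/0; 1/2/1; 2/0/0; 2/0/1; 2/2/0; 2/2/1
target 1/2/0 ∈ {PSO}

SC:no TSO:no PSO:yes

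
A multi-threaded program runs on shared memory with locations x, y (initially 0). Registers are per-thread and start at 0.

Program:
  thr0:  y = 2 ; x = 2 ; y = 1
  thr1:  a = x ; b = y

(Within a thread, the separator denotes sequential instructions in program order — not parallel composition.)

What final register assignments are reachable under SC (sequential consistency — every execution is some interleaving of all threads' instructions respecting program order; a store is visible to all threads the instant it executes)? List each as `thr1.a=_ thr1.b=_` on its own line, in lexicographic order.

thr1.a=0 thr1.b=0
thr1.a=0 thr1.b=1
thr1.a=0 thr1.b=2
thr1.a=2 thr1.b=1
thr1.a=2 thr1.b=2

outcome vector order: (thr1.a,thr1.b)
|SC outcomes| = 5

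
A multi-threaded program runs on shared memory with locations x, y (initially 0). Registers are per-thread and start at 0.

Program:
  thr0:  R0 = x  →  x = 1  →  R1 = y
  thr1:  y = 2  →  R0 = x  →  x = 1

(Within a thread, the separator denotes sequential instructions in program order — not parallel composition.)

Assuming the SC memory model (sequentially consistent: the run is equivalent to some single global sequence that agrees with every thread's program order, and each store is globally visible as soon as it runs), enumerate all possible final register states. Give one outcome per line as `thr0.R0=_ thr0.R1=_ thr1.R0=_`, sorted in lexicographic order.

thr0.R0=0 thr0.R1=0 thr1.R0=1
thr0.R0=0 thr0.R1=2 thr1.R0=0
thr0.R0=0 thr0.R1=2 thr1.R0=1
thr0.R0=1 thr0.R1=2 thr1.R0=0

outcome vector order: (thr0.R0,thr0.R1,thr1.R0)
|SC outcomes| = 4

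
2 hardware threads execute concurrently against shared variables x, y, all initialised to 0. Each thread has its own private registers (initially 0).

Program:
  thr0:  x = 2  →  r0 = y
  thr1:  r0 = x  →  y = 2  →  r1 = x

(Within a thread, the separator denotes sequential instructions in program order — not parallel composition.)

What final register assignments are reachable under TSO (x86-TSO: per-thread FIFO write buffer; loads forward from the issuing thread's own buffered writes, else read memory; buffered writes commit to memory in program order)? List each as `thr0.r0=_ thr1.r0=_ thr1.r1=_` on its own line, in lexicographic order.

thr0.r0=0 thr1.r0=0 thr1.r1=0
thr0.r0=0 thr1.r0=0 thr1.r1=2
thr0.r0=0 thr1.r0=2 thr1.r1=2
thr0.r0=2 thr1.r0=0 thr1.r1=0
thr0.r0=2 thr1.r0=0 thr1.r1=2
thr0.r0=2 thr1.r0=2 thr1.r1=2

outcome vector order: (thr0.r0,thr1.r0,thr1.r1)
|TSO outcomes| = 6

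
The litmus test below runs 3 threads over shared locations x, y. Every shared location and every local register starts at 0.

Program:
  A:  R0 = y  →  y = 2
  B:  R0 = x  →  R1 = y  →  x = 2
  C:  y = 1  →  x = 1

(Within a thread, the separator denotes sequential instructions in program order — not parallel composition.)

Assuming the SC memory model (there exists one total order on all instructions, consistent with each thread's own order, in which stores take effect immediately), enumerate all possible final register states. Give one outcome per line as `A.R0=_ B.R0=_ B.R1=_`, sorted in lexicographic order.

A.R0=0 B.R0=0 B.R1=0
A.R0=0 B.R0=0 B.R1=1
A.R0=0 B.R0=0 B.R1=2
A.R0=0 B.R0=1 B.R1=1
A.R0=0 B.R0=1 B.R1=2
A.R0=1 B.R0=0 B.R1=0
A.R0=1 B.R0=0 B.R1=1
A.R0=1 B.R0=0 B.R1=2
A.R0=1 B.R0=1 B.R1=1
A.R0=1 B.R0=1 B.R1=2

outcome vector order: (A.R0,B.R0,B.R1)
|SC outcomes| = 10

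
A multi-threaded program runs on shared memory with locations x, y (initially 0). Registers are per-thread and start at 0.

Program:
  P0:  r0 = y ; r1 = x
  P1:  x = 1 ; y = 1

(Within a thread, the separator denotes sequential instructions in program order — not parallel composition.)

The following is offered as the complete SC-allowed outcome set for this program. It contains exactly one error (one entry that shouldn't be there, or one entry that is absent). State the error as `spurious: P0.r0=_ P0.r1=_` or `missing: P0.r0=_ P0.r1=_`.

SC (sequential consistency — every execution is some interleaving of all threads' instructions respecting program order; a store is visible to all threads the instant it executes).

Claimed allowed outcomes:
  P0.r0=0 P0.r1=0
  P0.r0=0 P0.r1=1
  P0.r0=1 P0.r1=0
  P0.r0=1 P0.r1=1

spurious: P0.r0=1 P0.r1=0

outcome vector order: (P0.r0,P0.r1)
SC (3): 0/0; 0/1; 1/1
claimed∖SC = {1/0}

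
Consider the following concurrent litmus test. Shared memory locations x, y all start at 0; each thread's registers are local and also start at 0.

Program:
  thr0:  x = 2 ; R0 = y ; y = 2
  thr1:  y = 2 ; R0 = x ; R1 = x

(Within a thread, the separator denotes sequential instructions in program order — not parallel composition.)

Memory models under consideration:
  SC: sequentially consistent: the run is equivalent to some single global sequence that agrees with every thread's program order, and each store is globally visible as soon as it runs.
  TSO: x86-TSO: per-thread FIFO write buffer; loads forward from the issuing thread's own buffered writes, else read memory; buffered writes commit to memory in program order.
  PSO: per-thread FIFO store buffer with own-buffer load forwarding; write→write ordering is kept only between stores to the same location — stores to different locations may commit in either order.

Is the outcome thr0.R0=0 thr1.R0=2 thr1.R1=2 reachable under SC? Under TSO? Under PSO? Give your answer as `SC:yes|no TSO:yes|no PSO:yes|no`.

SC:yes TSO:yes PSO:yes

outcome vector order: (thr0.R0,thr1.R0,thr1.R1)
SC: 4 outcomes — {<0 2 2>; <2 0 0>; <2 0 2>; <2 2 2>}
TSO: 6 outcomes — {<0 0 0>; <0 0 2>; <0 2 2>; <2 0 0>; <2 0 2>; <2 2 2>}
PSO: 6 outcomes — {<0 0 0>; <0 0 2>; <0 2 2>; <2 0 0>; <2 0 2>; <2 2 2>}
target <0 2 2> ∈ {SC,TSO,PSO}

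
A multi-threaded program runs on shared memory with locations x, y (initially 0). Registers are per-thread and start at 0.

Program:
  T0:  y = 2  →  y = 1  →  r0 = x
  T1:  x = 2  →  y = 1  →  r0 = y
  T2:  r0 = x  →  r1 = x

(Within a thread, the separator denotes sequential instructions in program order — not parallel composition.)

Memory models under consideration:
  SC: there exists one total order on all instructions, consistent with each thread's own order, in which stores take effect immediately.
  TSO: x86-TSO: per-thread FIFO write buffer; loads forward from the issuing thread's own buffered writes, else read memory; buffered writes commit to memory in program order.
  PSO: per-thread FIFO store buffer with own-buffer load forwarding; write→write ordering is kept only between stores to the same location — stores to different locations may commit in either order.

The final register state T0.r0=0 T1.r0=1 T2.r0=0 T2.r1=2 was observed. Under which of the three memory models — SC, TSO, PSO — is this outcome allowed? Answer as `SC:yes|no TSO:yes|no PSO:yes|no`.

outcome vector order: (T0.r0,T1.r0,T2.r0,T2.r1)
SC (9): (0,1,0,0); (0,1,0,2); (0,1,2,2); (2,1,0,0); (2,1,0,2); (2,1,2,2); (2,2,0,0); (2,2,0,2); (2,2,2,2)
TSO (12): (0,1,0,0); (0,1,0,2); (0,1,2,2); (0,2,0,0); (0,2,0,2); (0,2,2,2); (2,1,0,0); (2,1,0,2); (2,1,2,2); (2,2,0,0); (2,2,0,2); (2,2,2,2)
PSO (12): (0,1,0,0); (0,1,0,2); (0,1,2,2); (0,2,0,0); (0,2,0,2); (0,2,2,2); (2,1,0,0); (2,1,0,2); (2,1,2,2); (2,2,0,0); (2,2,0,2); (2,2,2,2)
target (0,1,0,2) ∈ {SC,TSO,PSO}

SC:yes TSO:yes PSO:yes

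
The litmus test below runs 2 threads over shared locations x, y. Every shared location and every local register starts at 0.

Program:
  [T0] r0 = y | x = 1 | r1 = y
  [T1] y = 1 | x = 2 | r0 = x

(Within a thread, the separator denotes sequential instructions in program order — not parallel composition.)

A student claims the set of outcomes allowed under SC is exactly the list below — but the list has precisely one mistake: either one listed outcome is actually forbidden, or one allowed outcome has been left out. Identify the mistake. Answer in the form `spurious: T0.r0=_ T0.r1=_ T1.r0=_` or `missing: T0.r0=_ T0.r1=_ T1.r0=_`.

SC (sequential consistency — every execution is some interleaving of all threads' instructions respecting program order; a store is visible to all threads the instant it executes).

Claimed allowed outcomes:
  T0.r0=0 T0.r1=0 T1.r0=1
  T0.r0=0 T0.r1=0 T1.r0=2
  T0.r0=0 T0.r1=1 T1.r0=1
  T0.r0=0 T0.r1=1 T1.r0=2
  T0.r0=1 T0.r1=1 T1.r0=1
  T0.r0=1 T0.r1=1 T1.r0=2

spurious: T0.r0=0 T0.r1=0 T1.r0=1

outcome vector order: (T0.r0,T0.r1,T1.r0)
[SC] allowed = {002; 011; 012; 111; 112}
claimed∖SC = {001}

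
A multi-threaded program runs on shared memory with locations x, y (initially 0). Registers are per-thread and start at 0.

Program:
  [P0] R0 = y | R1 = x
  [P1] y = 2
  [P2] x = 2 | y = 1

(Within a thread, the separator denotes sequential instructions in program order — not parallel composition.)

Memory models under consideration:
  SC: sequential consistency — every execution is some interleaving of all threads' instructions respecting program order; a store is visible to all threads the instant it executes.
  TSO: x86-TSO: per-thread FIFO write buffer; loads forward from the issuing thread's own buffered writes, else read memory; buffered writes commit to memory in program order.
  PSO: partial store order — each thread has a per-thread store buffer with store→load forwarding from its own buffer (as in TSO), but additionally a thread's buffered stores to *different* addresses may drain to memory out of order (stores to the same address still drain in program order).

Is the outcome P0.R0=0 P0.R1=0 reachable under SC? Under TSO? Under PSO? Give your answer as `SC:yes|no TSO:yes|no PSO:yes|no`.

outcome vector order: (P0.R0,P0.R1)
[SC] allowed = {00 02 12 20 22}
[TSO] allowed = {00 02 12 20 22}
[PSO] allowed = {00 02 10 12 20 22}
target 00 ∈ {SC,TSO,PSO}

SC:yes TSO:yes PSO:yes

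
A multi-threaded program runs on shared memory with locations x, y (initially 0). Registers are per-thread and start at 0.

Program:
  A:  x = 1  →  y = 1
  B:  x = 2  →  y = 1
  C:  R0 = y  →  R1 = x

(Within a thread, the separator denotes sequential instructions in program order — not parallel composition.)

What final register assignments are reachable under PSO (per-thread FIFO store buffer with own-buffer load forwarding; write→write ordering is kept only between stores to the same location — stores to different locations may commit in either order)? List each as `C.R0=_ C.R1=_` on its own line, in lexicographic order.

C.R0=0 C.R1=0
C.R0=0 C.R1=1
C.R0=0 C.R1=2
C.R0=1 C.R1=0
C.R0=1 C.R1=1
C.R0=1 C.R1=2

outcome vector order: (C.R0,C.R1)
|PSO outcomes| = 6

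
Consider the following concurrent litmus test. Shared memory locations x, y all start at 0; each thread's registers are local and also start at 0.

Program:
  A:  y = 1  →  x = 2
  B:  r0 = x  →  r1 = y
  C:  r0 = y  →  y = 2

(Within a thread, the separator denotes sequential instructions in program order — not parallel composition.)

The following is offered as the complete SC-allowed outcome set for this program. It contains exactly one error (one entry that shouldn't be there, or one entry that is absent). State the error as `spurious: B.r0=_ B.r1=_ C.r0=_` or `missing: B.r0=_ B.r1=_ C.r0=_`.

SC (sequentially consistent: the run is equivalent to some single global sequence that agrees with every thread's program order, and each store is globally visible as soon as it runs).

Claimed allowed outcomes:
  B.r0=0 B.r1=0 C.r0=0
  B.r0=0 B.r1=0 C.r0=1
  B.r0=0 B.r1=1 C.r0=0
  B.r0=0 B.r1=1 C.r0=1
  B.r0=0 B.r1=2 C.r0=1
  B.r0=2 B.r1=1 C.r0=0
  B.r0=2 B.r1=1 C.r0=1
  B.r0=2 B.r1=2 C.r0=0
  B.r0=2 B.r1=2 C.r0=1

outcome vector order: (B.r0,B.r1,C.r0)
SC (10): <0 0 0>; <0 0 1>; <0 1 0>; <0 1 1>; <0 2 0>; <0 2 1>; <2 1 0>; <2 1 1>; <2 2 0>; <2 2 1>
SC∖claimed = {<0 2 0>}

missing: B.r0=0 B.r1=2 C.r0=0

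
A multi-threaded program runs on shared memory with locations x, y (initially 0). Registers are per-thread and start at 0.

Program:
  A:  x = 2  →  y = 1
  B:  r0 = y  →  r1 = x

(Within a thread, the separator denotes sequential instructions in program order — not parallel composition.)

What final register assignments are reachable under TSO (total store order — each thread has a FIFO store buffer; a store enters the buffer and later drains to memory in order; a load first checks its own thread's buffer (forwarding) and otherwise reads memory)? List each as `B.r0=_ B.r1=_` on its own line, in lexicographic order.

outcome vector order: (B.r0,B.r1)
|TSO outcomes| = 3

B.r0=0 B.r1=0
B.r0=0 B.r1=2
B.r0=1 B.r1=2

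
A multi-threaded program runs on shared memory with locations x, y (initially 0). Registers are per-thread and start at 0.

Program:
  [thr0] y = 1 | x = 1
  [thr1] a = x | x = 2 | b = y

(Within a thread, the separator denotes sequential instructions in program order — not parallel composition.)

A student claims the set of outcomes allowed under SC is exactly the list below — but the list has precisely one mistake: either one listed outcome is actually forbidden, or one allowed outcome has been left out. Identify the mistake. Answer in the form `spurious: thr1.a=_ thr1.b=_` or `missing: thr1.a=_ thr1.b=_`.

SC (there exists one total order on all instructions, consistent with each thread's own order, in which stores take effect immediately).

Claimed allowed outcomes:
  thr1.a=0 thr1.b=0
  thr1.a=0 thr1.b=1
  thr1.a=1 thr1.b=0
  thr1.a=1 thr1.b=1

outcome vector order: (thr1.a,thr1.b)
SC: 3 outcomes — {00 01 11}
claimed∖SC = {10}

spurious: thr1.a=1 thr1.b=0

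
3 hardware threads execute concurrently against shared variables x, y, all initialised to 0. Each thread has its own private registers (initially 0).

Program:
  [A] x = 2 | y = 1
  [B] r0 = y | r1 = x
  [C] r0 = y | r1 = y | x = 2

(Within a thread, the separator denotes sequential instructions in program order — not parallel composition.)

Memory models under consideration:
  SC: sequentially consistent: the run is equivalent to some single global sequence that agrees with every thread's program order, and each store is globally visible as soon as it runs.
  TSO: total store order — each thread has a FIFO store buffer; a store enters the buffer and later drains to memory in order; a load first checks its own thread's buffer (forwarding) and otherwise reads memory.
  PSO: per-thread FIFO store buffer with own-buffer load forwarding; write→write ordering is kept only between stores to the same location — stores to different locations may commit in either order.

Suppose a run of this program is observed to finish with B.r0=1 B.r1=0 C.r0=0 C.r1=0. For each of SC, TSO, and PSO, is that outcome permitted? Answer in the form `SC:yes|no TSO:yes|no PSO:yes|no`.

outcome vector order: (B.r0,B.r1,C.r0,C.r1)
SC (9): 0000 0001 0011 0200 0201 0211 1200 1201 1211
TSO (9): 0000 0001 0011 0200 0201 0211 1200 1201 1211
PSO (12): 0000 0001 0011 0200 0201 0211 1000 1001 1011 1200 1201 1211
target 1000 ∈ {PSO}

SC:no TSO:no PSO:yes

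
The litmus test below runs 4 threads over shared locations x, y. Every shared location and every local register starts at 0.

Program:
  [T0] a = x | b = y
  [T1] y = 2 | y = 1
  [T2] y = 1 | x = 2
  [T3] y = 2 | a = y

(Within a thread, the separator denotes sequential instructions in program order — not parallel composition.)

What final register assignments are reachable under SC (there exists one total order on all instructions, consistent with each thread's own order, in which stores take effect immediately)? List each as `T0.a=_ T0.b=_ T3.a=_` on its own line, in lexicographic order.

outcome vector order: (T0.a,T0.b,T3.a)
|SC outcomes| = 10

T0.a=0 T0.b=0 T3.a=1
T0.a=0 T0.b=0 T3.a=2
T0.a=0 T0.b=1 T3.a=1
T0.a=0 T0.b=1 T3.a=2
T0.a=0 T0.b=2 T3.a=1
T0.a=0 T0.b=2 T3.a=2
T0.a=2 T0.b=1 T3.a=1
T0.a=2 T0.b=1 T3.a=2
T0.a=2 T0.b=2 T3.a=1
T0.a=2 T0.b=2 T3.a=2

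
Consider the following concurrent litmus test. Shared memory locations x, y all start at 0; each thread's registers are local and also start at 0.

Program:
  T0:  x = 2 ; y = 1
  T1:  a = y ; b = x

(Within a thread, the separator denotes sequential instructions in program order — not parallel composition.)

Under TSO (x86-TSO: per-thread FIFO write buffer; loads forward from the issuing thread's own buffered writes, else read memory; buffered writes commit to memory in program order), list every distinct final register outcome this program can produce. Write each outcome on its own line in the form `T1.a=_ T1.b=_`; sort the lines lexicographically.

outcome vector order: (T1.a,T1.b)
|TSO outcomes| = 3

T1.a=0 T1.b=0
T1.a=0 T1.b=2
T1.a=1 T1.b=2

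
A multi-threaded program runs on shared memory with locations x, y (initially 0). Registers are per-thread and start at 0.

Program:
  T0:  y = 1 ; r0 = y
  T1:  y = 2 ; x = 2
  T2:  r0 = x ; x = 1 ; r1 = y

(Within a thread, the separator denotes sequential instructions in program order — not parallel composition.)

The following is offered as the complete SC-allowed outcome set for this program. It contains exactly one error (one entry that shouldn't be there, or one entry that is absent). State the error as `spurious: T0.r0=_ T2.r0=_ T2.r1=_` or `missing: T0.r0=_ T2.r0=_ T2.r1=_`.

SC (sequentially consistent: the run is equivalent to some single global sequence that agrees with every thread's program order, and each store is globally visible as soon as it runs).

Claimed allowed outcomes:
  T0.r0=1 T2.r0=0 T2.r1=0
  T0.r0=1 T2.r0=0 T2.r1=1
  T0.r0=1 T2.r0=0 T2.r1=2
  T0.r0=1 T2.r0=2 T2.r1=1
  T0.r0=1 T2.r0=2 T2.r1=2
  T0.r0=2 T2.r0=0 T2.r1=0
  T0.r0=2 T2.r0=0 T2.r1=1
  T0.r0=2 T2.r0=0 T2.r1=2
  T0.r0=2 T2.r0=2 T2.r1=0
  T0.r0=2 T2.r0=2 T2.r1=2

outcome vector order: (T0.r0,T2.r0,T2.r1)
SC (9): 1/0/0 1/0/1 1/0/2 1/2/1 1/2/2 2/0/0 2/0/1 2/0/2 2/2/2
claimed∖SC = {2/2/0}

spurious: T0.r0=2 T2.r0=2 T2.r1=0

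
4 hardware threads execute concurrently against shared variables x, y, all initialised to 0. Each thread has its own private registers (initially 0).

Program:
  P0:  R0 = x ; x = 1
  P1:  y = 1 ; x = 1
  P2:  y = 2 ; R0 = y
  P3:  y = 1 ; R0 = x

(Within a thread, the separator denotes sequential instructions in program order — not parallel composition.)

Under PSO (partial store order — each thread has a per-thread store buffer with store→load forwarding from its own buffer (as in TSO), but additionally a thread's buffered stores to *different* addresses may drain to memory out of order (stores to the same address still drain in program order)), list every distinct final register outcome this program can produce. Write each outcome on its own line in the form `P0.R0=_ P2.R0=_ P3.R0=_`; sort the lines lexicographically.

outcome vector order: (P0.R0,P2.R0,P3.R0)
|PSO outcomes| = 8

P0.R0=0 P2.R0=1 P3.R0=0
P0.R0=0 P2.R0=1 P3.R0=1
P0.R0=0 P2.R0=2 P3.R0=0
P0.R0=0 P2.R0=2 P3.R0=1
P0.R0=1 P2.R0=1 P3.R0=0
P0.R0=1 P2.R0=1 P3.R0=1
P0.R0=1 P2.R0=2 P3.R0=0
P0.R0=1 P2.R0=2 P3.R0=1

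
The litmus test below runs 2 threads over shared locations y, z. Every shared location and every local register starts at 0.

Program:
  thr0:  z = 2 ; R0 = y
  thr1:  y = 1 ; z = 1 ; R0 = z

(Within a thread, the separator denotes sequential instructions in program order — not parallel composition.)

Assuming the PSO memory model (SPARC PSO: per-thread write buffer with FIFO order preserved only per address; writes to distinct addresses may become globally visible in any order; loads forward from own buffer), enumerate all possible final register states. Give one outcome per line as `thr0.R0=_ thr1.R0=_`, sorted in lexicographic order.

thr0.R0=0 thr1.R0=1
thr0.R0=0 thr1.R0=2
thr0.R0=1 thr1.R0=1
thr0.R0=1 thr1.R0=2

outcome vector order: (thr0.R0,thr1.R0)
|PSO outcomes| = 4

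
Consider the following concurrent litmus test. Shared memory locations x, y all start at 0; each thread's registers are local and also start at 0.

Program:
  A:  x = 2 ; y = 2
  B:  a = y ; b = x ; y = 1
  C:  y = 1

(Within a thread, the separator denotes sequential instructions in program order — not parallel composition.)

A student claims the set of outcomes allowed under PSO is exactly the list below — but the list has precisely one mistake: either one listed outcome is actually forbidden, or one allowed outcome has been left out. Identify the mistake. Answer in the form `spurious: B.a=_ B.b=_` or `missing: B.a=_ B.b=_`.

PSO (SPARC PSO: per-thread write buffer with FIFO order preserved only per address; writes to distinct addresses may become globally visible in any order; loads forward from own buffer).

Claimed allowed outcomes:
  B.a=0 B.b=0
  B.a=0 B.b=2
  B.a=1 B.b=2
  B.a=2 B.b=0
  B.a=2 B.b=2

missing: B.a=1 B.b=0

outcome vector order: (B.a,B.b)
PSO (6): 0/0 0/2 1/0 1/2 2/0 2/2
PSO∖claimed = {1/0}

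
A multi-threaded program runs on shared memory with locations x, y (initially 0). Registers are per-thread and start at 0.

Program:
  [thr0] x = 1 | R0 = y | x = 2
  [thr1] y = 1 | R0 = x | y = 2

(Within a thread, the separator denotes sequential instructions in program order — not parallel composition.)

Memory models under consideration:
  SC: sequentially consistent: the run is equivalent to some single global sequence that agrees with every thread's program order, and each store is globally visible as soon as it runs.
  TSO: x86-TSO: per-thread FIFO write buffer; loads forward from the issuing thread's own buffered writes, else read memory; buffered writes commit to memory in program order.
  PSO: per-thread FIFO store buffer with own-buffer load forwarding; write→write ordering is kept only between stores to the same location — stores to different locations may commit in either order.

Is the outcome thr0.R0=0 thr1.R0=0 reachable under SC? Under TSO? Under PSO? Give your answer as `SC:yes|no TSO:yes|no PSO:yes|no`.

outcome vector order: (thr0.R0,thr1.R0)
SC (7): (0,1), (0,2), (1,0), (1,1), (1,2), (2,0), (2,1)
TSO (8): (0,0), (0,1), (0,2), (1,0), (1,1), (1,2), (2,0), (2,1)
PSO (8): (0,0), (0,1), (0,2), (1,0), (1,1), (1,2), (2,0), (2,1)
target (0,0) ∈ {TSO,PSO}

SC:no TSO:yes PSO:yes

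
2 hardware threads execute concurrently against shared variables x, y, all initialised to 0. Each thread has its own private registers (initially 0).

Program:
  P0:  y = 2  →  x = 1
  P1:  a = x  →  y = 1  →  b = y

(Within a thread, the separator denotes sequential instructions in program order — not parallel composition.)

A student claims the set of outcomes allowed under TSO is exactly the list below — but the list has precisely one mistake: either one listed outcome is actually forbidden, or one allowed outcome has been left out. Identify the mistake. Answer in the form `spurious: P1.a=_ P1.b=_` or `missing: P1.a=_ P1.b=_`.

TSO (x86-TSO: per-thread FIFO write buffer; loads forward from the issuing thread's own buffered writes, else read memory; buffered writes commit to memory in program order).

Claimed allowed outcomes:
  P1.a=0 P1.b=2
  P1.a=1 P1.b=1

missing: P1.a=0 P1.b=1

outcome vector order: (P1.a,P1.b)
TSO: 3 outcomes — {<0 1>; <0 2>; <1 1>}
TSO∖claimed = {<0 1>}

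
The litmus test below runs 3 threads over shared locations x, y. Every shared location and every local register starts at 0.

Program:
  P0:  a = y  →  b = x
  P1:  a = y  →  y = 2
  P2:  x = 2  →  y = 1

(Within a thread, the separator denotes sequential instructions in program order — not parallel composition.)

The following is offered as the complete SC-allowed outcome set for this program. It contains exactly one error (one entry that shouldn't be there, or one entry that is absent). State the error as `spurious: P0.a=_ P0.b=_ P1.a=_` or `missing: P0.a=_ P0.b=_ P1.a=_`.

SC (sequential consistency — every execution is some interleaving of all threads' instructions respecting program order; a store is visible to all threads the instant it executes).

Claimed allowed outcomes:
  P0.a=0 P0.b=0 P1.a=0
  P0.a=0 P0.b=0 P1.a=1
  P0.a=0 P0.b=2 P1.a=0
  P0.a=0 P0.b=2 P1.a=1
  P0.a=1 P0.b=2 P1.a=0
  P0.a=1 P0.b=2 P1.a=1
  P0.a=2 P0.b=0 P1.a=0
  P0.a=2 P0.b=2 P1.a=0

outcome vector order: (P0.a,P0.b,P1.a)
SC: 9 outcomes — {(0,0,0); (0,0,1); (0,2,0); (0,2,1); (1,2,0); (1,2,1); (2,0,0); (2,2,0); (2,2,1)}
SC∖claimed = {(2,2,1)}

missing: P0.a=2 P0.b=2 P1.a=1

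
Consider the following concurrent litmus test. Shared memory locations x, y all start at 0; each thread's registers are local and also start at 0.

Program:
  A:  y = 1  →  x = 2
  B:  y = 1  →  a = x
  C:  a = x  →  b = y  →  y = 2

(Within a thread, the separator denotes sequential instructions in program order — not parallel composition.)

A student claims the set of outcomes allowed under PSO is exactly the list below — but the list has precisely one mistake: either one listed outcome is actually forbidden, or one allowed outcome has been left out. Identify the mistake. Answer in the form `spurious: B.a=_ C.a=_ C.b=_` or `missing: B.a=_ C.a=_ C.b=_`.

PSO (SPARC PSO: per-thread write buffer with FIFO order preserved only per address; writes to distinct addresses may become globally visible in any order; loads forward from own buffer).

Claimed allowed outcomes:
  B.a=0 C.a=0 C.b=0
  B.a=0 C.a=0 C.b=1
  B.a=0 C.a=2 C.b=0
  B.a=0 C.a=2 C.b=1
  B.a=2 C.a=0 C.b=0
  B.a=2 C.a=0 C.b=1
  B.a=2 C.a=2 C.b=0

missing: B.a=2 C.a=2 C.b=1

outcome vector order: (B.a,C.a,C.b)
PSO: 8 outcomes — {<0 0 0>; <0 0 1>; <0 2 0>; <0 2 1>; <2 0 0>; <2 0 1>; <2 2 0>; <2 2 1>}
PSO∖claimed = {<2 2 1>}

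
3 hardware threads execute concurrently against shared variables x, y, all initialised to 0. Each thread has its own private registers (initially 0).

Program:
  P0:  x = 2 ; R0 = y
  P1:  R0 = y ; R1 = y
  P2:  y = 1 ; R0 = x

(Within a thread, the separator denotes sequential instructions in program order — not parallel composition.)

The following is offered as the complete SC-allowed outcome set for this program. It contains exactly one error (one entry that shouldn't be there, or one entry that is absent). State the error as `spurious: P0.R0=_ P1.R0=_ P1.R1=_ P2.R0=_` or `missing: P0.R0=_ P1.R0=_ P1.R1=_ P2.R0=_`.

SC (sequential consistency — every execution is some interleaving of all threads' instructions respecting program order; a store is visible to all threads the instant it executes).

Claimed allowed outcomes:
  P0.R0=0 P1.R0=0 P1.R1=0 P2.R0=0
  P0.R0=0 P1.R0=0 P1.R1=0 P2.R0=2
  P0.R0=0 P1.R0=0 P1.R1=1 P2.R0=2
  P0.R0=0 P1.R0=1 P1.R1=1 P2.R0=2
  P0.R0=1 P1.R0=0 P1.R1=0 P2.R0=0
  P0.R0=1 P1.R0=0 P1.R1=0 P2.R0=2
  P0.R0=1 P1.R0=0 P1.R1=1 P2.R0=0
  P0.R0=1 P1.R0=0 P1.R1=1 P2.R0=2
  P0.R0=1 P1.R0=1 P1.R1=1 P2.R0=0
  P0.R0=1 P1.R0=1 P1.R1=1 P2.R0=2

outcome vector order: (P0.R0,P1.R0,P1.R1,P2.R0)
SC: 9 outcomes — {(0,0,0,2) (0,0,1,2) (0,1,1,2) (1,0,0,0) (1,0,0,2) (1,0,1,0) (1,0,1,2) (1,1,1,0) (1,1,1,2)}
claimed∖SC = {(0,0,0,0)}

spurious: P0.R0=0 P1.R0=0 P1.R1=0 P2.R0=0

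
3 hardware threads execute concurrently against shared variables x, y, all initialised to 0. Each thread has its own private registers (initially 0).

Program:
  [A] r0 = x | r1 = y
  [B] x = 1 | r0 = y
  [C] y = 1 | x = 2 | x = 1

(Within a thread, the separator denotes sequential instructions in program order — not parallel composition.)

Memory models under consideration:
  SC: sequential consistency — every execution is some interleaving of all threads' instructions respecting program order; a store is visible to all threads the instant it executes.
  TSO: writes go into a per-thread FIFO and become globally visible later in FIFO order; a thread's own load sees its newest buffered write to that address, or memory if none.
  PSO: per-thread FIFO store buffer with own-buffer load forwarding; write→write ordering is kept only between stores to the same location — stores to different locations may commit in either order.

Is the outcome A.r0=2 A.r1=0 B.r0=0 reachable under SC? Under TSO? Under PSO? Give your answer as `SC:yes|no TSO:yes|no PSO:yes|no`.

SC:no TSO:no PSO:yes

outcome vector order: (A.r0,A.r1,B.r0)
[SC] allowed = {<0 0 0>; <0 0 1>; <0 1 0>; <0 1 1>; <1 0 0>; <1 0 1>; <1 1 0>; <1 1 1>; <2 1 0>; <2 1 1>}
[TSO] allowed = {<0 0 0>; <0 0 1>; <0 1 0>; <0 1 1>; <1 0 0>; <1 0 1>; <1 1 0>; <1 1 1>; <2 1 0>; <2 1 1>}
[PSO] allowed = {<0 0 0>; <0 0 1>; <0 1 0>; <0 1 1>; <1 0 0>; <1 0 1>; <1 1 0>; <1 1 1>; <2 0 0>; <2 0 1>; <2 1 0>; <2 1 1>}
target <2 0 0> ∈ {PSO}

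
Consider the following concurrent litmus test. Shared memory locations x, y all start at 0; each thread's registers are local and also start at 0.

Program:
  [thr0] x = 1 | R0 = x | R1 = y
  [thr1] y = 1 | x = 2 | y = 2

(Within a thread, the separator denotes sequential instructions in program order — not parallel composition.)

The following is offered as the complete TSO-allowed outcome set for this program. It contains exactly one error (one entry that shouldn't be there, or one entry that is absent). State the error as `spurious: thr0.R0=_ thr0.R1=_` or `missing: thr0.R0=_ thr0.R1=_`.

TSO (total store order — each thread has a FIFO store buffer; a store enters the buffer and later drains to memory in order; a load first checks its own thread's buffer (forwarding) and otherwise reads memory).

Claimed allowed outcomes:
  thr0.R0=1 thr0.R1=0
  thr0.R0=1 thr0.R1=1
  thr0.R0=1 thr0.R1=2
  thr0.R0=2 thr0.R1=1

outcome vector order: (thr0.R0,thr0.R1)
under TSO → (1,0); (1,1); (1,2); (2,1); (2,2)
TSO∖claimed = {(2,2)}

missing: thr0.R0=2 thr0.R1=2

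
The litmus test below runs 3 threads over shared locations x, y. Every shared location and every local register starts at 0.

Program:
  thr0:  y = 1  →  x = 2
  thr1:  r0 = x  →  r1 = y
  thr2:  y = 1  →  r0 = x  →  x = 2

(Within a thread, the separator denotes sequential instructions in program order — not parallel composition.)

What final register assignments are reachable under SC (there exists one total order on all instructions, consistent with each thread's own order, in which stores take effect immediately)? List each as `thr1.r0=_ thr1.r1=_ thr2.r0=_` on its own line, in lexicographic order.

outcome vector order: (thr1.r0,thr1.r1,thr2.r0)
|SC outcomes| = 6

thr1.r0=0 thr1.r1=0 thr2.r0=0
thr1.r0=0 thr1.r1=0 thr2.r0=2
thr1.r0=0 thr1.r1=1 thr2.r0=0
thr1.r0=0 thr1.r1=1 thr2.r0=2
thr1.r0=2 thr1.r1=1 thr2.r0=0
thr1.r0=2 thr1.r1=1 thr2.r0=2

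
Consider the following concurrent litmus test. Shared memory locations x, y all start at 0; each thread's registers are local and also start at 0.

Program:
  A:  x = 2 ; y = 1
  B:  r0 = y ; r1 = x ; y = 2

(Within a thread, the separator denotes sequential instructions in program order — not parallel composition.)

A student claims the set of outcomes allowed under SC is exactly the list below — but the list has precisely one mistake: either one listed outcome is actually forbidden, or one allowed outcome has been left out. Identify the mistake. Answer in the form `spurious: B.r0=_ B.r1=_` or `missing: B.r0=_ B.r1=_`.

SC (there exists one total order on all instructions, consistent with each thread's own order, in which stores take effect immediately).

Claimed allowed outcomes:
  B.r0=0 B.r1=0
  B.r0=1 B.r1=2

outcome vector order: (B.r0,B.r1)
under SC → 00, 02, 12
SC∖claimed = {02}

missing: B.r0=0 B.r1=2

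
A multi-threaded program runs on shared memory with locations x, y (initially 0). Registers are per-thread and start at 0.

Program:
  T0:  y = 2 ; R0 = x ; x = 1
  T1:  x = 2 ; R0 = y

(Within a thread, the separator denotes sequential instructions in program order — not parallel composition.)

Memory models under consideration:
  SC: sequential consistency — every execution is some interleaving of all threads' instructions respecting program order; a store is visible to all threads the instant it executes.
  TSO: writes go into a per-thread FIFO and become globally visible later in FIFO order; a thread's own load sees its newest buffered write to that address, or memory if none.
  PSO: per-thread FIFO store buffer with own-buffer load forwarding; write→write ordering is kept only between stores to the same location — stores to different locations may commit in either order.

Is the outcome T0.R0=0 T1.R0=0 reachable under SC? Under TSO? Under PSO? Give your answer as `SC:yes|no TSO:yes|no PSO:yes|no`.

outcome vector order: (T0.R0,T1.R0)
SC (3): 0/2; 2/0; 2/2
TSO (4): 0/0; 0/2; 2/0; 2/2
PSO (4): 0/0; 0/2; 2/0; 2/2
target 0/0 ∈ {TSO,PSO}

SC:no TSO:yes PSO:yes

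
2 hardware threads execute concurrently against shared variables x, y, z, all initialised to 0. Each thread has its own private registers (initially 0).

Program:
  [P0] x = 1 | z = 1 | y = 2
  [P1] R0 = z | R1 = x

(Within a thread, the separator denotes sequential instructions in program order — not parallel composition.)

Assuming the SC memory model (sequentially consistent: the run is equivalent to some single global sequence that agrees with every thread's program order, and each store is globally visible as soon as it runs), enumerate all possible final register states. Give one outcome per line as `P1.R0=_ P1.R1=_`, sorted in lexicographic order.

P1.R0=0 P1.R1=0
P1.R0=0 P1.R1=1
P1.R0=1 P1.R1=1

outcome vector order: (P1.R0,P1.R1)
|SC outcomes| = 3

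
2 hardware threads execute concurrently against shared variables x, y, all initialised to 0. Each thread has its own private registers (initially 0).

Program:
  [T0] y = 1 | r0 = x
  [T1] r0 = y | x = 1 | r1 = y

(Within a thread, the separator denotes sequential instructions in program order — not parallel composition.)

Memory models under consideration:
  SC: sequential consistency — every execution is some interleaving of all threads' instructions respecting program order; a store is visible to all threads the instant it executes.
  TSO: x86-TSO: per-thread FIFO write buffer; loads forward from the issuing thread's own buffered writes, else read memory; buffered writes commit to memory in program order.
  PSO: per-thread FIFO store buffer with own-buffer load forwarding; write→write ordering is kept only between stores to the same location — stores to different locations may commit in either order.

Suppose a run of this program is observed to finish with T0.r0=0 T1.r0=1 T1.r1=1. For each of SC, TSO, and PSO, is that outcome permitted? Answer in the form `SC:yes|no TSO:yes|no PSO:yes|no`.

SC:yes TSO:yes PSO:yes

outcome vector order: (T0.r0,T1.r0,T1.r1)
SC: 5 outcomes — {001; 011; 100; 101; 111}
TSO: 6 outcomes — {000; 001; 011; 100; 101; 111}
PSO: 6 outcomes — {000; 001; 011; 100; 101; 111}
target 011 ∈ {SC,TSO,PSO}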